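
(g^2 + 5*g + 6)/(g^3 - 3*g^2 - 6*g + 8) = (g + 3)/(g^2 - 5*g + 4)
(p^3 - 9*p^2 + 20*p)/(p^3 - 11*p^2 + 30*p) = (p - 4)/(p - 6)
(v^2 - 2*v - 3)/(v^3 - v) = (v - 3)/(v*(v - 1))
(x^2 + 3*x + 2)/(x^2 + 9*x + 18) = (x^2 + 3*x + 2)/(x^2 + 9*x + 18)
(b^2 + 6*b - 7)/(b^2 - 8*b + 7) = (b + 7)/(b - 7)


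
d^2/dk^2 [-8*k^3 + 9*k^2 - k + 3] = 18 - 48*k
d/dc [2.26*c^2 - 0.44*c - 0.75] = 4.52*c - 0.44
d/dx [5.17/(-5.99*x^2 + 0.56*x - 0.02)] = (61.9366*x - 2.8952)/(5.99*x^2 - 0.56*x + 0.02)^2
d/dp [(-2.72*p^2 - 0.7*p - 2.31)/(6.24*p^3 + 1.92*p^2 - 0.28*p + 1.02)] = (16.9728*p^4 + 8.736*p^3 + 45.3488*p^2 + 3.3216*p - 1.3608)/(38.9376*p^6 + 23.9616*p^5 + 0.191999999999999*p^4 + 11.6544*p^3 + 3.9952*p^2 - 0.5712*p + 1.0404)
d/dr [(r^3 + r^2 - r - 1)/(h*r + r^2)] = (r*(h + r)*(3*r^2 + 2*r - 1) - (h + 2*r)*(r^3 + r^2 - r - 1))/(r^2*(h + r)^2)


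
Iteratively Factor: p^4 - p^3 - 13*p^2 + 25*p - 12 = (p - 1)*(p^3 - 13*p + 12) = (p - 1)^2*(p^2 + p - 12) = (p - 1)^2*(p + 4)*(p - 3)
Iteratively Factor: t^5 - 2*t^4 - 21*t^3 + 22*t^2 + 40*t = (t + 1)*(t^4 - 3*t^3 - 18*t^2 + 40*t) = t*(t + 1)*(t^3 - 3*t^2 - 18*t + 40) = t*(t - 2)*(t + 1)*(t^2 - t - 20) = t*(t - 2)*(t + 1)*(t + 4)*(t - 5)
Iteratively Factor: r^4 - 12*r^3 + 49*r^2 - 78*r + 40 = (r - 1)*(r^3 - 11*r^2 + 38*r - 40) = (r - 5)*(r - 1)*(r^2 - 6*r + 8) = (r - 5)*(r - 4)*(r - 1)*(r - 2)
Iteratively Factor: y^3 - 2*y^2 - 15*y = (y)*(y^2 - 2*y - 15) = y*(y + 3)*(y - 5)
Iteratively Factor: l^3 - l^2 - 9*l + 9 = (l - 3)*(l^2 + 2*l - 3) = (l - 3)*(l - 1)*(l + 3)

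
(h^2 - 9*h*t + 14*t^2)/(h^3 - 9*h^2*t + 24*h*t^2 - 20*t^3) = (h - 7*t)/(h^2 - 7*h*t + 10*t^2)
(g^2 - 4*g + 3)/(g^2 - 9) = (g - 1)/(g + 3)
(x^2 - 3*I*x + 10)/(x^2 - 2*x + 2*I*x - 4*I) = (x - 5*I)/(x - 2)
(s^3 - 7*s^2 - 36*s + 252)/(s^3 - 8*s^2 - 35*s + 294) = (s - 6)/(s - 7)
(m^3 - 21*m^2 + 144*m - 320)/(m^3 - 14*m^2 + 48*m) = (m^2 - 13*m + 40)/(m*(m - 6))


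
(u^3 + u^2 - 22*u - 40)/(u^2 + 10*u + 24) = (u^2 - 3*u - 10)/(u + 6)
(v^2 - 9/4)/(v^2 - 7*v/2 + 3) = (v + 3/2)/(v - 2)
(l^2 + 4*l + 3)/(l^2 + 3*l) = (l + 1)/l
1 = 1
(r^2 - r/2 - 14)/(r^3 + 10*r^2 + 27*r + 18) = (r^2 - r/2 - 14)/(r^3 + 10*r^2 + 27*r + 18)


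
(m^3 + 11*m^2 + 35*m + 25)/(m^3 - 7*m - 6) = (m^2 + 10*m + 25)/(m^2 - m - 6)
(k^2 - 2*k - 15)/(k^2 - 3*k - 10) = (k + 3)/(k + 2)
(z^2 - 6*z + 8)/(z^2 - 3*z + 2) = (z - 4)/(z - 1)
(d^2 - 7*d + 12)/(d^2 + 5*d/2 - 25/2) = 2*(d^2 - 7*d + 12)/(2*d^2 + 5*d - 25)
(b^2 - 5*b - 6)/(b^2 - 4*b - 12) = (b + 1)/(b + 2)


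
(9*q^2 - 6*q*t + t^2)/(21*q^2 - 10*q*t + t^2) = (3*q - t)/(7*q - t)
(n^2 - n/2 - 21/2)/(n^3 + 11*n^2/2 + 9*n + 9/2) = (2*n - 7)/(2*n^2 + 5*n + 3)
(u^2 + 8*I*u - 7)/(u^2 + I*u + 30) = (u^2 + 8*I*u - 7)/(u^2 + I*u + 30)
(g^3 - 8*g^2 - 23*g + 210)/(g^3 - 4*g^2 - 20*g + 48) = (g^2 - 2*g - 35)/(g^2 + 2*g - 8)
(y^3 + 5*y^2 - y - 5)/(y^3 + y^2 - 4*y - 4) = (y^2 + 4*y - 5)/(y^2 - 4)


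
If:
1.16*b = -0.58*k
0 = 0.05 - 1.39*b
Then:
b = 0.04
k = -0.07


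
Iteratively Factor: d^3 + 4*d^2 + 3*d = (d + 1)*(d^2 + 3*d) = (d + 1)*(d + 3)*(d)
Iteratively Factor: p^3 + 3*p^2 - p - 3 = (p - 1)*(p^2 + 4*p + 3) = (p - 1)*(p + 1)*(p + 3)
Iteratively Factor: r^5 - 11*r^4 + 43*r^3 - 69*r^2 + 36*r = (r - 3)*(r^4 - 8*r^3 + 19*r^2 - 12*r) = (r - 4)*(r - 3)*(r^3 - 4*r^2 + 3*r) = (r - 4)*(r - 3)*(r - 1)*(r^2 - 3*r) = (r - 4)*(r - 3)^2*(r - 1)*(r)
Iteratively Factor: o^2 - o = (o)*(o - 1)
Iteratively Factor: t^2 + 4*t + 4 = (t + 2)*(t + 2)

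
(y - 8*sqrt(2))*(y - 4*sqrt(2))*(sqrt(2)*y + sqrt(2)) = sqrt(2)*y^3 - 24*y^2 + sqrt(2)*y^2 - 24*y + 64*sqrt(2)*y + 64*sqrt(2)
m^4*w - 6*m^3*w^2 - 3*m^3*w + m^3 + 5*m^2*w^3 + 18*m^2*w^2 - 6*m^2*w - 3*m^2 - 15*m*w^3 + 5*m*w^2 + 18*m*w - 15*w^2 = (m - 3)*(m - 5*w)*(m - w)*(m*w + 1)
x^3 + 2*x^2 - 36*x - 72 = (x - 6)*(x + 2)*(x + 6)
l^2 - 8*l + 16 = (l - 4)^2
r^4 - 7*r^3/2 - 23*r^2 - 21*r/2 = r*(r - 7)*(r + 1/2)*(r + 3)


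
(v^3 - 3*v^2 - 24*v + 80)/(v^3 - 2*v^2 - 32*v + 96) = (v + 5)/(v + 6)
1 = 1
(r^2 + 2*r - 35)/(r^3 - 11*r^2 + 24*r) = (r^2 + 2*r - 35)/(r*(r^2 - 11*r + 24))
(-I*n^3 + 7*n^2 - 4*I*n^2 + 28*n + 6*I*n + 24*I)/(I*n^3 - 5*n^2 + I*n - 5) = (-n^2 + n*(-4 - 6*I) - 24*I)/(n^2 + 4*I*n + 5)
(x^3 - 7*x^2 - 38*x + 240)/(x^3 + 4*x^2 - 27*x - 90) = (x - 8)/(x + 3)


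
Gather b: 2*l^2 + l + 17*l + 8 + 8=2*l^2 + 18*l + 16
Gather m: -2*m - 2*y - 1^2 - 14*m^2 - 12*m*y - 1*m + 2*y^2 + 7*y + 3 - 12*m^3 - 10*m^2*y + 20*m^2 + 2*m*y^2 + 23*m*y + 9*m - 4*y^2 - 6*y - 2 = -12*m^3 + m^2*(6 - 10*y) + m*(2*y^2 + 11*y + 6) - 2*y^2 - y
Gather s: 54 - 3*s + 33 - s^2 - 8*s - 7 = -s^2 - 11*s + 80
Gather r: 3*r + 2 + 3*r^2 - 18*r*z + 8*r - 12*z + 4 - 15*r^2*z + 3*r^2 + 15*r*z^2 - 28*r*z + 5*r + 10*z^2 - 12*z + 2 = r^2*(6 - 15*z) + r*(15*z^2 - 46*z + 16) + 10*z^2 - 24*z + 8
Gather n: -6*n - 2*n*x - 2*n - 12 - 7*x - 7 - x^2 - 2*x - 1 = n*(-2*x - 8) - x^2 - 9*x - 20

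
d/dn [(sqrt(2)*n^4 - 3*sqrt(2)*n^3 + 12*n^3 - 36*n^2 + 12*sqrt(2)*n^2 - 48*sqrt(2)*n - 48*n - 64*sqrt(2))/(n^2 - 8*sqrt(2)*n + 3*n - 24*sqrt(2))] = 2*(sqrt(2)*n^5 - 18*n^4 + 3*sqrt(2)*n^4 - 105*sqrt(2)*n^3 - 12*n^3 - 246*sqrt(2)*n^2 + 90*n^2 - 576*n + 928*sqrt(2)*n + 640 + 672*sqrt(2))/(n^4 - 16*sqrt(2)*n^3 + 6*n^3 - 96*sqrt(2)*n^2 + 137*n^2 - 144*sqrt(2)*n + 768*n + 1152)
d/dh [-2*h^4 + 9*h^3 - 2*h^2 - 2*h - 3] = -8*h^3 + 27*h^2 - 4*h - 2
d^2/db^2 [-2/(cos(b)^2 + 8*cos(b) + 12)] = 4*(2*sin(b)^4 - 9*sin(b)^2 - 63*cos(b) + 3*cos(3*b) - 45)/((cos(b) + 2)^3*(cos(b) + 6)^3)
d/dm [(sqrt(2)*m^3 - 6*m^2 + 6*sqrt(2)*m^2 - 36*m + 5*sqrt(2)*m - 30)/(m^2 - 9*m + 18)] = (sqrt(2)*m^4 - 18*sqrt(2)*m^3 - 5*sqrt(2)*m^2 + 90*m^2 - 156*m + 216*sqrt(2)*m - 918 + 90*sqrt(2))/(m^4 - 18*m^3 + 117*m^2 - 324*m + 324)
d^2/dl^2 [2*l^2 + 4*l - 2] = 4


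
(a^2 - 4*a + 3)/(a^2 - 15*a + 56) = (a^2 - 4*a + 3)/(a^2 - 15*a + 56)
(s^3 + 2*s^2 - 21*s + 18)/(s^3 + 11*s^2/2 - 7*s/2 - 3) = 2*(s - 3)/(2*s + 1)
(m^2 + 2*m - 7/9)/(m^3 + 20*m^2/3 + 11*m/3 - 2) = (m + 7/3)/(m^2 + 7*m + 6)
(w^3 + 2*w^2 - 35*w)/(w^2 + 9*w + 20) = w*(w^2 + 2*w - 35)/(w^2 + 9*w + 20)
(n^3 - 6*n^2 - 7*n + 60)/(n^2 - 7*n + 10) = (n^2 - n - 12)/(n - 2)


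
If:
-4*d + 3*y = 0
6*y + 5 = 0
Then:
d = -5/8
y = -5/6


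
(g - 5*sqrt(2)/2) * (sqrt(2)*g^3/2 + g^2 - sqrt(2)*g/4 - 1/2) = sqrt(2)*g^4/2 - 3*g^3/2 - 11*sqrt(2)*g^2/4 + 3*g/4 + 5*sqrt(2)/4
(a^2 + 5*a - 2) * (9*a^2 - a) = 9*a^4 + 44*a^3 - 23*a^2 + 2*a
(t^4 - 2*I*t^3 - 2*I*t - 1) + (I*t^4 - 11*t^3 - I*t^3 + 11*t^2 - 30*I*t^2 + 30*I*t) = t^4 + I*t^4 - 11*t^3 - 3*I*t^3 + 11*t^2 - 30*I*t^2 + 28*I*t - 1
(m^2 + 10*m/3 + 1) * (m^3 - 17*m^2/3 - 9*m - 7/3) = m^5 - 7*m^4/3 - 242*m^3/9 - 38*m^2 - 151*m/9 - 7/3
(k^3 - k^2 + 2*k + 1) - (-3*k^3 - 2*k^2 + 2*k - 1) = 4*k^3 + k^2 + 2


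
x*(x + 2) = x^2 + 2*x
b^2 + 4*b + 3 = (b + 1)*(b + 3)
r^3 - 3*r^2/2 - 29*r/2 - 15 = (r - 5)*(r + 3/2)*(r + 2)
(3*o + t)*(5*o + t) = 15*o^2 + 8*o*t + t^2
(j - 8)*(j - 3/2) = j^2 - 19*j/2 + 12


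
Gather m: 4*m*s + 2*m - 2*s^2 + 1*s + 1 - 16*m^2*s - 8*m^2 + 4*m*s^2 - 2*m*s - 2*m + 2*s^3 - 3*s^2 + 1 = m^2*(-16*s - 8) + m*(4*s^2 + 2*s) + 2*s^3 - 5*s^2 + s + 2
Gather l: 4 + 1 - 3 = 2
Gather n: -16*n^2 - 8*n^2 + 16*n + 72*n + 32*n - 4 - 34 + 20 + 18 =-24*n^2 + 120*n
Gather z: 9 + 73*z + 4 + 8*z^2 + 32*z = 8*z^2 + 105*z + 13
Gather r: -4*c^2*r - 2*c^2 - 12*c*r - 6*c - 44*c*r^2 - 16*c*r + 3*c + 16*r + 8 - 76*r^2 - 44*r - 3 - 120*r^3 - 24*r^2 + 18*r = -2*c^2 - 3*c - 120*r^3 + r^2*(-44*c - 100) + r*(-4*c^2 - 28*c - 10) + 5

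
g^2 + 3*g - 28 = (g - 4)*(g + 7)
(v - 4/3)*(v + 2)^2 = v^3 + 8*v^2/3 - 4*v/3 - 16/3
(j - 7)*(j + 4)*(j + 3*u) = j^3 + 3*j^2*u - 3*j^2 - 9*j*u - 28*j - 84*u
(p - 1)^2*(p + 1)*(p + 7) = p^4 + 6*p^3 - 8*p^2 - 6*p + 7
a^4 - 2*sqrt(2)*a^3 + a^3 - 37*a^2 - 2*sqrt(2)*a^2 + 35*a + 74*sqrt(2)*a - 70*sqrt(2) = (a - 5)*(a - 1)*(a + 7)*(a - 2*sqrt(2))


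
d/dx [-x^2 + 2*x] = 2 - 2*x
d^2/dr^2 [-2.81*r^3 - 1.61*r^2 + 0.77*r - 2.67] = -16.86*r - 3.22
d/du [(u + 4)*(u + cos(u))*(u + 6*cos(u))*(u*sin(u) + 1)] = (u + 4)*(u + cos(u))*(u + 6*cos(u))*(u*cos(u) + sin(u)) - (u + 4)*(u + cos(u))*(u*sin(u) + 1)*(6*sin(u) - 1) - (u + 4)*(u + 6*cos(u))*(u*sin(u) + 1)*(sin(u) - 1) + (u + cos(u))*(u + 6*cos(u))*(u*sin(u) + 1)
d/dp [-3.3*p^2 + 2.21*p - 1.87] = 2.21 - 6.6*p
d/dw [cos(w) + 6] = -sin(w)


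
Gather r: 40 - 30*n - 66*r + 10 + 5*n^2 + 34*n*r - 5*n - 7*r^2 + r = 5*n^2 - 35*n - 7*r^2 + r*(34*n - 65) + 50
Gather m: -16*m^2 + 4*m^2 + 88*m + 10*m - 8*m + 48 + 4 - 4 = -12*m^2 + 90*m + 48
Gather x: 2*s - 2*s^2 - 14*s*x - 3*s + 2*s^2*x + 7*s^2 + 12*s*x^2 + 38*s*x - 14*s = 5*s^2 + 12*s*x^2 - 15*s + x*(2*s^2 + 24*s)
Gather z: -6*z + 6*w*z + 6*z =6*w*z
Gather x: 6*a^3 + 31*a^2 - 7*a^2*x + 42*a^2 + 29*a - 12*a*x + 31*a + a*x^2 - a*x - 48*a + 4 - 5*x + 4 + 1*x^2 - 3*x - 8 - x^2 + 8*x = 6*a^3 + 73*a^2 + a*x^2 + 12*a + x*(-7*a^2 - 13*a)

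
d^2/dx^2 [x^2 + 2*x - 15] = 2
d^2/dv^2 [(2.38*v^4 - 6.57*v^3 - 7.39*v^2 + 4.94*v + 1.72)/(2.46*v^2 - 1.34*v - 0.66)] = (28.805616*v^6 - 47.0725919999999*v^5 + 2.45616000000012*v^4 - 0.181319999999971*v^3 - 31.960224*v^2 - 3.06669600000001*v - 3.413992)/(14.886936*v^6 - 24.327432*v^5 + 1.26936*v^4 + 10.64764*v^3 - 0.34056*v^2 - 1.751112*v - 0.287496)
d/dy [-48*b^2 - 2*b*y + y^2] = -2*b + 2*y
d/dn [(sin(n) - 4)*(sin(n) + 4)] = sin(2*n)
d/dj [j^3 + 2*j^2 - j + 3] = 3*j^2 + 4*j - 1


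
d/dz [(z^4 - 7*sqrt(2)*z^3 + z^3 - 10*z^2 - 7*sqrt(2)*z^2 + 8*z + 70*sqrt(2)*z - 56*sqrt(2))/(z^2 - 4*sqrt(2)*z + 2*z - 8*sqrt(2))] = (2*z^5 - 19*sqrt(2)*z^4 + 7*z^4 - 68*sqrt(2)*z^3 + 116*z^3 - 68*sqrt(2)*z^2 + 364*z^2 + 224*z + 272*sqrt(2)*z - 1568 + 48*sqrt(2))/(z^4 - 8*sqrt(2)*z^3 + 4*z^3 - 32*sqrt(2)*z^2 + 36*z^2 - 32*sqrt(2)*z + 128*z + 128)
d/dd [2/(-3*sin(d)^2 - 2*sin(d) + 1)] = 4*(3*sin(d) + 1)*cos(d)/(3*sin(d)^2 + 2*sin(d) - 1)^2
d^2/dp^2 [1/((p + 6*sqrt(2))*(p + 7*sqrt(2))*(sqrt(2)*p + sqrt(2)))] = sqrt(2)*((p + 1)^2*(p + 6*sqrt(2))^2 + (p + 1)^2*(p + 6*sqrt(2))*(p + 7*sqrt(2)) + (p + 1)^2*(p + 7*sqrt(2))^2 + (p + 1)*(p + 6*sqrt(2))^2*(p + 7*sqrt(2)) + (p + 1)*(p + 6*sqrt(2))*(p + 7*sqrt(2))^2 + (p + 6*sqrt(2))^2*(p + 7*sqrt(2))^2)/((p + 1)^3*(p + 6*sqrt(2))^3*(p + 7*sqrt(2))^3)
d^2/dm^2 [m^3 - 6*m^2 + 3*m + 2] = 6*m - 12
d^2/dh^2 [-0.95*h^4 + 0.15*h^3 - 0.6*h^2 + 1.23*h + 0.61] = -11.4*h^2 + 0.9*h - 1.2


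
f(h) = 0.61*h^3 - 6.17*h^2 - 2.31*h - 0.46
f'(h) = 1.83*h^2 - 12.34*h - 2.31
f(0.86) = -6.62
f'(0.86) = -11.57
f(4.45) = -79.17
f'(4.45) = -20.98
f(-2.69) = -50.77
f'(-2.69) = 44.13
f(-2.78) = -54.83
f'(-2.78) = 46.14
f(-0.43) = -0.66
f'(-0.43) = 3.33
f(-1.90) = -22.53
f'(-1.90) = 27.74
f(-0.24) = -0.27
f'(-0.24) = 0.76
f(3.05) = -47.59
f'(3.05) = -22.92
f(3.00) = -46.45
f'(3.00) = -22.86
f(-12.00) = -1915.30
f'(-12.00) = 409.29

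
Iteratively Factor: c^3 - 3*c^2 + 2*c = (c - 2)*(c^2 - c) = c*(c - 2)*(c - 1)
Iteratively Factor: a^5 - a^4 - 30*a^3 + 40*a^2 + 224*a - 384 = (a - 3)*(a^4 + 2*a^3 - 24*a^2 - 32*a + 128) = (a - 3)*(a + 4)*(a^3 - 2*a^2 - 16*a + 32) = (a - 4)*(a - 3)*(a + 4)*(a^2 + 2*a - 8) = (a - 4)*(a - 3)*(a + 4)^2*(a - 2)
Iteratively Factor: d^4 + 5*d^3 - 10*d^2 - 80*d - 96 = (d + 4)*(d^3 + d^2 - 14*d - 24) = (d - 4)*(d + 4)*(d^2 + 5*d + 6) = (d - 4)*(d + 3)*(d + 4)*(d + 2)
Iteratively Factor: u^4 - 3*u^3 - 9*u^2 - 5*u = (u + 1)*(u^3 - 4*u^2 - 5*u) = (u - 5)*(u + 1)*(u^2 + u) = u*(u - 5)*(u + 1)*(u + 1)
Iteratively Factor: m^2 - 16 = (m - 4)*(m + 4)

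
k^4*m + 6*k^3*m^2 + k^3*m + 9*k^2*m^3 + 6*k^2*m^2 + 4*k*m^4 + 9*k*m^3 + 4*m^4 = (k + m)^2*(k + 4*m)*(k*m + m)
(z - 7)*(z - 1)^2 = z^3 - 9*z^2 + 15*z - 7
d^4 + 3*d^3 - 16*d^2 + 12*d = d*(d - 2)*(d - 1)*(d + 6)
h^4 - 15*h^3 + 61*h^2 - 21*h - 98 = (h - 7)^2*(h - 2)*(h + 1)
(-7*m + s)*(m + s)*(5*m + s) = -35*m^3 - 37*m^2*s - m*s^2 + s^3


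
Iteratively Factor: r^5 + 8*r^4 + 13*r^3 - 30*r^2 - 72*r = (r + 3)*(r^4 + 5*r^3 - 2*r^2 - 24*r) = (r - 2)*(r + 3)*(r^3 + 7*r^2 + 12*r) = (r - 2)*(r + 3)*(r + 4)*(r^2 + 3*r) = r*(r - 2)*(r + 3)*(r + 4)*(r + 3)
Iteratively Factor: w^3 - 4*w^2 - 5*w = (w + 1)*(w^2 - 5*w) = w*(w + 1)*(w - 5)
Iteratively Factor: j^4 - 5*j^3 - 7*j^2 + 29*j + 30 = (j + 1)*(j^3 - 6*j^2 - j + 30) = (j + 1)*(j + 2)*(j^2 - 8*j + 15) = (j - 5)*(j + 1)*(j + 2)*(j - 3)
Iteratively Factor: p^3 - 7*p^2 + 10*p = (p - 5)*(p^2 - 2*p) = (p - 5)*(p - 2)*(p)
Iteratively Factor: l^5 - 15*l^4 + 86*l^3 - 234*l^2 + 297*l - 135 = (l - 3)*(l^4 - 12*l^3 + 50*l^2 - 84*l + 45) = (l - 3)^2*(l^3 - 9*l^2 + 23*l - 15) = (l - 5)*(l - 3)^2*(l^2 - 4*l + 3) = (l - 5)*(l - 3)^2*(l - 1)*(l - 3)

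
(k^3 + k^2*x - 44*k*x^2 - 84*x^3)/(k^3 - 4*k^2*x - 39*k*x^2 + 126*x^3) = (-k - 2*x)/(-k + 3*x)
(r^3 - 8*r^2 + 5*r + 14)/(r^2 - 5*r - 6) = (r^2 - 9*r + 14)/(r - 6)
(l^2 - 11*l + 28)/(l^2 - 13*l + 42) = (l - 4)/(l - 6)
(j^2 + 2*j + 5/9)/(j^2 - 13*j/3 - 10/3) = (9*j^2 + 18*j + 5)/(3*(3*j^2 - 13*j - 10))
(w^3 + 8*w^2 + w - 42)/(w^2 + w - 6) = w + 7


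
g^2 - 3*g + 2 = (g - 2)*(g - 1)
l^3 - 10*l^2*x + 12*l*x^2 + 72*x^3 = (l - 6*x)^2*(l + 2*x)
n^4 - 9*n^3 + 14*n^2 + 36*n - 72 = (n - 6)*(n - 3)*(n - 2)*(n + 2)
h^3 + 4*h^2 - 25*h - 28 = (h - 4)*(h + 1)*(h + 7)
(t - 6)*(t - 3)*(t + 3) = t^3 - 6*t^2 - 9*t + 54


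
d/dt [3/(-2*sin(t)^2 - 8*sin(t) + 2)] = 3*(sin(t) + 2)*cos(t)/(4*sin(t) - cos(t)^2)^2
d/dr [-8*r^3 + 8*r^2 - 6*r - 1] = -24*r^2 + 16*r - 6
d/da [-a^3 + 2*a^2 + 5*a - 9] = -3*a^2 + 4*a + 5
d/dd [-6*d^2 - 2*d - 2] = -12*d - 2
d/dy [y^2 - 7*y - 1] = 2*y - 7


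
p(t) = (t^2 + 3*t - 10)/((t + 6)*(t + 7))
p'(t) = (2*t + 3)/((t + 6)*(t + 7)) - (t^2 + 3*t - 10)/((t + 6)*(t + 7)^2) - (t^2 + 3*t - 10)/((t + 6)^2*(t + 7))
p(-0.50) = -0.31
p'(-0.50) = 0.16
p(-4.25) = -0.97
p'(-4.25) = -0.23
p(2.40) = 0.04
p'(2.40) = 0.09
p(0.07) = -0.23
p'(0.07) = 0.14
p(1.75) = -0.02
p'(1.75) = 0.10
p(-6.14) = -77.07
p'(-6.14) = -383.83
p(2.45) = 0.04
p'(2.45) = 0.09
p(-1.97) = -0.59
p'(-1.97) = 0.22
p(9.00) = 0.41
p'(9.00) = 0.03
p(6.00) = 0.28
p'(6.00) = 0.05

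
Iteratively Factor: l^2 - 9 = (l - 3)*(l + 3)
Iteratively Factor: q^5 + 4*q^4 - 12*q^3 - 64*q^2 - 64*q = (q - 4)*(q^4 + 8*q^3 + 20*q^2 + 16*q) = (q - 4)*(q + 4)*(q^3 + 4*q^2 + 4*q) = (q - 4)*(q + 2)*(q + 4)*(q^2 + 2*q) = q*(q - 4)*(q + 2)*(q + 4)*(q + 2)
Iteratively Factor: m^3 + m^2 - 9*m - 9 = (m + 1)*(m^2 - 9) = (m + 1)*(m + 3)*(m - 3)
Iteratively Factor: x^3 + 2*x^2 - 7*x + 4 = (x + 4)*(x^2 - 2*x + 1) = (x - 1)*(x + 4)*(x - 1)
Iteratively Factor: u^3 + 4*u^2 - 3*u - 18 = (u - 2)*(u^2 + 6*u + 9) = (u - 2)*(u + 3)*(u + 3)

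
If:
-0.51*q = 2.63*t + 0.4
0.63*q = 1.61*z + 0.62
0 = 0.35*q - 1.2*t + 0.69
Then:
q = -1.50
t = 0.14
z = -0.97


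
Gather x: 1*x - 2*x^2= -2*x^2 + x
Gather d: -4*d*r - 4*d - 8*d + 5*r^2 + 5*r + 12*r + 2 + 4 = d*(-4*r - 12) + 5*r^2 + 17*r + 6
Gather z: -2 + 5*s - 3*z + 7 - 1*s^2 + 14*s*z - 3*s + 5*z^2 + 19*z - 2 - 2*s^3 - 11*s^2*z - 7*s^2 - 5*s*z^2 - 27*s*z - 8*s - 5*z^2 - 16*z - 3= -2*s^3 - 8*s^2 - 5*s*z^2 - 6*s + z*(-11*s^2 - 13*s)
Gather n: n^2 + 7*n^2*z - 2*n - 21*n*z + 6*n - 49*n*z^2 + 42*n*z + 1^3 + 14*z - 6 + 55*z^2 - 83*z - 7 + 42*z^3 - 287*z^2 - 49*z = n^2*(7*z + 1) + n*(-49*z^2 + 21*z + 4) + 42*z^3 - 232*z^2 - 118*z - 12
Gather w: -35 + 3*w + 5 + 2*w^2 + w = 2*w^2 + 4*w - 30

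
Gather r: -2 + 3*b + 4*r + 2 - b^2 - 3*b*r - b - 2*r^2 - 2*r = -b^2 + 2*b - 2*r^2 + r*(2 - 3*b)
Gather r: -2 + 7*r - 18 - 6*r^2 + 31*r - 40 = -6*r^2 + 38*r - 60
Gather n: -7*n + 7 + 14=21 - 7*n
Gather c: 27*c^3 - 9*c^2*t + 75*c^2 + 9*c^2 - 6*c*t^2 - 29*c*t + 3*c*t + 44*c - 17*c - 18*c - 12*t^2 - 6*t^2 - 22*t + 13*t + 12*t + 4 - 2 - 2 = 27*c^3 + c^2*(84 - 9*t) + c*(-6*t^2 - 26*t + 9) - 18*t^2 + 3*t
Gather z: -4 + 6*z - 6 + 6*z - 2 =12*z - 12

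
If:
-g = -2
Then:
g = 2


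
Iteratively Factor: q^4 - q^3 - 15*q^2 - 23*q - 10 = (q - 5)*(q^3 + 4*q^2 + 5*q + 2) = (q - 5)*(q + 1)*(q^2 + 3*q + 2) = (q - 5)*(q + 1)*(q + 2)*(q + 1)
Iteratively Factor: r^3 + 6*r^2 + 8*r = (r)*(r^2 + 6*r + 8) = r*(r + 2)*(r + 4)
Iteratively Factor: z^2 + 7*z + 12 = (z + 4)*(z + 3)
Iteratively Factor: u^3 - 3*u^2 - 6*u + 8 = (u - 1)*(u^2 - 2*u - 8) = (u - 4)*(u - 1)*(u + 2)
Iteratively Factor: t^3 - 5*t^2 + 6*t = (t - 3)*(t^2 - 2*t) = t*(t - 3)*(t - 2)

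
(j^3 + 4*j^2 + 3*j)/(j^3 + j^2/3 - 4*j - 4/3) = 3*j*(j^2 + 4*j + 3)/(3*j^3 + j^2 - 12*j - 4)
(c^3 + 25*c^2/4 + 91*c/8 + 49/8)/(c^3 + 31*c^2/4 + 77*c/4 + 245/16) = 2*(c + 1)/(2*c + 5)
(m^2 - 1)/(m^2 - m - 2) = (m - 1)/(m - 2)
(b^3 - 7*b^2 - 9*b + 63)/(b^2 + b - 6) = (b^2 - 10*b + 21)/(b - 2)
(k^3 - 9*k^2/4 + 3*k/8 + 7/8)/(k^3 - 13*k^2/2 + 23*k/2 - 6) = (8*k^2 - 10*k - 7)/(4*(2*k^2 - 11*k + 12))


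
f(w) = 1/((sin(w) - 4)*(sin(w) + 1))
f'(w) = -cos(w)/((sin(w) - 4)*(sin(w) + 1)^2) - cos(w)/((sin(w) - 4)^2*(sin(w) + 1)) = (3 - 2*sin(w))*cos(w)/((sin(w) - 4)^2*(sin(w) + 1)^2)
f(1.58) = -0.17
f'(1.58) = -0.00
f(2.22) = -0.17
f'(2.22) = -0.03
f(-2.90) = -0.31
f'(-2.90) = -0.32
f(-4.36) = -0.17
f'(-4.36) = -0.01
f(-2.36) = -0.72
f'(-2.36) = -1.62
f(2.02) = -0.17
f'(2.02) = -0.01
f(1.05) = -0.17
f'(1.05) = 0.02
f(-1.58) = -4722.20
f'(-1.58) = -1026139.53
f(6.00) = -0.32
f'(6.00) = 0.36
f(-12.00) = -0.19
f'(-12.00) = 0.06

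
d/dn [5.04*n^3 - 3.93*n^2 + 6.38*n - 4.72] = 15.12*n^2 - 7.86*n + 6.38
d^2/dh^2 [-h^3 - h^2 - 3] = -6*h - 2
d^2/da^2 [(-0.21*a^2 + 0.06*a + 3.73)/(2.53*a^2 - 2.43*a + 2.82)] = (-1.81401*a^3 + 152.241738*a^2 - 140.158458*a - 11.691258)/(16.194277*a^6 - 46.662561*a^5 + 98.969805*a^4 - 118.371375*a^3 + 110.31417*a^2 - 57.972996*a + 22.425768)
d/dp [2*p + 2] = 2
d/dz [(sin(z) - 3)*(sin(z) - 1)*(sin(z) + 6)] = (3*sin(z)^2 + 4*sin(z) - 21)*cos(z)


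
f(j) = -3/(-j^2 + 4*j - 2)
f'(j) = -3*(2*j - 4)/(-j^2 + 4*j - 2)^2 = 6*(2 - j)/(j^2 - 4*j + 2)^2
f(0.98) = -3.13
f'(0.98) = 6.65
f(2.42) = -1.65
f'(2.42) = -0.76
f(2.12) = -1.51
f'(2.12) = -0.18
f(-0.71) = 0.56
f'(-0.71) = 0.57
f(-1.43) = 0.31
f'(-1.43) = 0.22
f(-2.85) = 0.14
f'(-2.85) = 0.06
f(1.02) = -2.89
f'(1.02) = 5.44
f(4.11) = 1.22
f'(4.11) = -2.11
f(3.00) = -3.00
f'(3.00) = -6.00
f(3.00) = -3.00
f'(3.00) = -6.00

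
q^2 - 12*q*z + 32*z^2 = (q - 8*z)*(q - 4*z)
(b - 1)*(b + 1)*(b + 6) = b^3 + 6*b^2 - b - 6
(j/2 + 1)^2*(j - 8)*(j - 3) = j^4/4 - 7*j^3/4 - 4*j^2 + 13*j + 24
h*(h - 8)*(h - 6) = h^3 - 14*h^2 + 48*h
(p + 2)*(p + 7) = p^2 + 9*p + 14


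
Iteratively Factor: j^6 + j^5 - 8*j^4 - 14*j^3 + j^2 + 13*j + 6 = (j - 1)*(j^5 + 2*j^4 - 6*j^3 - 20*j^2 - 19*j - 6) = (j - 1)*(j + 1)*(j^4 + j^3 - 7*j^2 - 13*j - 6) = (j - 3)*(j - 1)*(j + 1)*(j^3 + 4*j^2 + 5*j + 2) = (j - 3)*(j - 1)*(j + 1)^2*(j^2 + 3*j + 2) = (j - 3)*(j - 1)*(j + 1)^2*(j + 2)*(j + 1)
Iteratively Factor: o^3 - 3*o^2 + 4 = (o + 1)*(o^2 - 4*o + 4) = (o - 2)*(o + 1)*(o - 2)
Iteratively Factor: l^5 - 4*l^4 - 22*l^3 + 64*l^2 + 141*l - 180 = (l + 3)*(l^4 - 7*l^3 - l^2 + 67*l - 60) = (l - 1)*(l + 3)*(l^3 - 6*l^2 - 7*l + 60) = (l - 1)*(l + 3)^2*(l^2 - 9*l + 20) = (l - 5)*(l - 1)*(l + 3)^2*(l - 4)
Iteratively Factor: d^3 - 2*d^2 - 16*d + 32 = (d - 4)*(d^2 + 2*d - 8) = (d - 4)*(d + 4)*(d - 2)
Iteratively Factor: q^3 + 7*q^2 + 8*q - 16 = (q + 4)*(q^2 + 3*q - 4) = (q + 4)^2*(q - 1)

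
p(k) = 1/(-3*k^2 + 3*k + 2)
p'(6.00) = 0.00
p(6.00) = -0.01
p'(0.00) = -0.75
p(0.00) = 0.50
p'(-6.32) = -0.00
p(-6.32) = -0.01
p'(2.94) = 0.06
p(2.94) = -0.07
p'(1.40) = 52.73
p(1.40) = 3.12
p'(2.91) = 0.07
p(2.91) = -0.07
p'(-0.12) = -1.46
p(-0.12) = 0.63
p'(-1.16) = -0.33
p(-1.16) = -0.18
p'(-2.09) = -0.05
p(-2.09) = -0.06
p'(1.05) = 0.97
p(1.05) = 0.54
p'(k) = (6*k - 3)/(-3*k^2 + 3*k + 2)^2 = 3*(2*k - 1)/(-3*k^2 + 3*k + 2)^2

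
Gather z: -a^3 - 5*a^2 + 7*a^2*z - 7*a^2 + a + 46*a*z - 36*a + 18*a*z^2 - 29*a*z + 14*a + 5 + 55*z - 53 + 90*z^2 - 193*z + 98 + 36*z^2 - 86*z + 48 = -a^3 - 12*a^2 - 21*a + z^2*(18*a + 126) + z*(7*a^2 + 17*a - 224) + 98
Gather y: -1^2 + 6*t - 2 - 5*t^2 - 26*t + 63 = -5*t^2 - 20*t + 60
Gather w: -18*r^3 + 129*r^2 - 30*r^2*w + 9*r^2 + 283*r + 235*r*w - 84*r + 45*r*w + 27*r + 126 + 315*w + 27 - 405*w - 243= -18*r^3 + 138*r^2 + 226*r + w*(-30*r^2 + 280*r - 90) - 90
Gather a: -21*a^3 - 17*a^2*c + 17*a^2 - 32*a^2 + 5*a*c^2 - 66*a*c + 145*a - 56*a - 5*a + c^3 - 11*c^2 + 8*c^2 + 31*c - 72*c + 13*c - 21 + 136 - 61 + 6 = -21*a^3 + a^2*(-17*c - 15) + a*(5*c^2 - 66*c + 84) + c^3 - 3*c^2 - 28*c + 60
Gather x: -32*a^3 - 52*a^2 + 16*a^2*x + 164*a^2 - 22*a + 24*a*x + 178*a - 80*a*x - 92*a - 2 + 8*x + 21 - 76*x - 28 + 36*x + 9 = -32*a^3 + 112*a^2 + 64*a + x*(16*a^2 - 56*a - 32)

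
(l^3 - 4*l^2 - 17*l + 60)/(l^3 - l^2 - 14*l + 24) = (l - 5)/(l - 2)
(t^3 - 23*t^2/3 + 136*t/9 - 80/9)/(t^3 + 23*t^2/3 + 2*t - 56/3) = (3*t^2 - 19*t + 20)/(3*(t^2 + 9*t + 14))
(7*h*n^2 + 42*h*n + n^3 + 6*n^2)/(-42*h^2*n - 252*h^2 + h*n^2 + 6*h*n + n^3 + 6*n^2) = -n/(6*h - n)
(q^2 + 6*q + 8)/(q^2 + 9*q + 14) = (q + 4)/(q + 7)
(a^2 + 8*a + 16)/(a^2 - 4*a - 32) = (a + 4)/(a - 8)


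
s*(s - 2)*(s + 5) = s^3 + 3*s^2 - 10*s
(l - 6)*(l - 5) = l^2 - 11*l + 30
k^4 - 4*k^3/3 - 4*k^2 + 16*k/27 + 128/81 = (k - 8/3)*(k - 2/3)*(k + 2/3)*(k + 4/3)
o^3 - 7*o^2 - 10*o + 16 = (o - 8)*(o - 1)*(o + 2)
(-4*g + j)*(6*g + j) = -24*g^2 + 2*g*j + j^2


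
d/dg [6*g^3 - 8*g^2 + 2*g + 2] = 18*g^2 - 16*g + 2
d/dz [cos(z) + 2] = -sin(z)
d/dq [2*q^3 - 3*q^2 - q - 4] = 6*q^2 - 6*q - 1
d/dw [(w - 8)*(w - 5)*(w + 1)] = 3*w^2 - 24*w + 27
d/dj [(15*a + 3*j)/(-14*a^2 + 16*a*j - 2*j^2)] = 3*(-7*a^2 + 8*a*j - j^2 - 2*(4*a - j)*(5*a + j))/(2*(7*a^2 - 8*a*j + j^2)^2)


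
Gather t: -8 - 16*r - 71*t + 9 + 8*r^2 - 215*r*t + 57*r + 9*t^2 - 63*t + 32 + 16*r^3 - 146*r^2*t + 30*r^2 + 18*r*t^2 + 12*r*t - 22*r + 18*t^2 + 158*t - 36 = 16*r^3 + 38*r^2 + 19*r + t^2*(18*r + 27) + t*(-146*r^2 - 203*r + 24) - 3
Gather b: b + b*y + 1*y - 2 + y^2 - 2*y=b*(y + 1) + y^2 - y - 2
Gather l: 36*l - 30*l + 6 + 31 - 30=6*l + 7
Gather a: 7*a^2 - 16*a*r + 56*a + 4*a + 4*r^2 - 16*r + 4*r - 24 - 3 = 7*a^2 + a*(60 - 16*r) + 4*r^2 - 12*r - 27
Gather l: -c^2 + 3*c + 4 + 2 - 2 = -c^2 + 3*c + 4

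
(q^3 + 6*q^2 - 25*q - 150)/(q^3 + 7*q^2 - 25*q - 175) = (q + 6)/(q + 7)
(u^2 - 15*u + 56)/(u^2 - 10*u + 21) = (u - 8)/(u - 3)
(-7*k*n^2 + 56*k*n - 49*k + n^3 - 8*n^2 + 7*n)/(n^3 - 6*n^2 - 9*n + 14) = (-7*k + n)/(n + 2)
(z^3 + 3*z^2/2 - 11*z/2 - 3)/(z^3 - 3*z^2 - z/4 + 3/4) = 2*(z^2 + z - 6)/(2*z^2 - 7*z + 3)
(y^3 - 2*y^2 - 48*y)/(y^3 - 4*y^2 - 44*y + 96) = y/(y - 2)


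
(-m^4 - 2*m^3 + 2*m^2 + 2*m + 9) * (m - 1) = -m^5 - m^4 + 4*m^3 + 7*m - 9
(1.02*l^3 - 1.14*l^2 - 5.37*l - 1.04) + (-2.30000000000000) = 1.02*l^3 - 1.14*l^2 - 5.37*l - 3.34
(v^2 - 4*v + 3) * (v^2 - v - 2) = v^4 - 5*v^3 + 5*v^2 + 5*v - 6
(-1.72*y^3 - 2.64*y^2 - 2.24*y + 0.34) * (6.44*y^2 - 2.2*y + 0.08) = -11.0768*y^5 - 13.2176*y^4 - 8.7552*y^3 + 6.9064*y^2 - 0.9272*y + 0.0272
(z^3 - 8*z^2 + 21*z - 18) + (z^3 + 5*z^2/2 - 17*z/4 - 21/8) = 2*z^3 - 11*z^2/2 + 67*z/4 - 165/8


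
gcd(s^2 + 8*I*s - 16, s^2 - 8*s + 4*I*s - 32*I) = s + 4*I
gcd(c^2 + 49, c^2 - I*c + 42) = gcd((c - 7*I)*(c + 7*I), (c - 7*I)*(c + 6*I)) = c - 7*I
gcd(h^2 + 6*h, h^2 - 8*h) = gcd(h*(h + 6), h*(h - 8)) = h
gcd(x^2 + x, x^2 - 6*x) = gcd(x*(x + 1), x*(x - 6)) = x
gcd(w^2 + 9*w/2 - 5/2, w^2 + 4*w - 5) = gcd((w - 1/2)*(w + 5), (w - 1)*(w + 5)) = w + 5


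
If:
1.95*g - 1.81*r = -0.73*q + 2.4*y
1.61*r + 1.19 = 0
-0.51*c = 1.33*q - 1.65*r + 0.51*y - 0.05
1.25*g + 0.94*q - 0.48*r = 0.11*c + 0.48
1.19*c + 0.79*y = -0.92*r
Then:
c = -0.10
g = 1.02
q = -1.23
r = -0.74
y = 1.01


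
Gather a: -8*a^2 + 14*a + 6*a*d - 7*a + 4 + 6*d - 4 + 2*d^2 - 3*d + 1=-8*a^2 + a*(6*d + 7) + 2*d^2 + 3*d + 1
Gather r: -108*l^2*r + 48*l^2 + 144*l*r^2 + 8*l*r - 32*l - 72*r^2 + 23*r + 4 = 48*l^2 - 32*l + r^2*(144*l - 72) + r*(-108*l^2 + 8*l + 23) + 4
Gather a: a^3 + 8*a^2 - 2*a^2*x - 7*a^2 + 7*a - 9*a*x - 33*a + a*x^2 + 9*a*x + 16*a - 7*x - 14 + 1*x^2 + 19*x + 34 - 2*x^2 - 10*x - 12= a^3 + a^2*(1 - 2*x) + a*(x^2 - 10) - x^2 + 2*x + 8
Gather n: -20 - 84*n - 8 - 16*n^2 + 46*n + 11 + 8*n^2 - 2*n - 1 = -8*n^2 - 40*n - 18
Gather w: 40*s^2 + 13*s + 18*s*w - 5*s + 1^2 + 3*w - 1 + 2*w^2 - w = 40*s^2 + 8*s + 2*w^2 + w*(18*s + 2)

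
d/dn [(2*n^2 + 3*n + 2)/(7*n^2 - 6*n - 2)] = 3*(-11*n^2 - 12*n + 2)/(49*n^4 - 84*n^3 + 8*n^2 + 24*n + 4)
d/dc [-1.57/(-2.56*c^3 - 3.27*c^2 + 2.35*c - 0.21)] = (-12.0576*c^2 - 10.2678*c + 3.6895)/(2.56*c^3 + 3.27*c^2 - 2.35*c + 0.21)^2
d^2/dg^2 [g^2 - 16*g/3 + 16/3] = 2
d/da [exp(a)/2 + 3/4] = exp(a)/2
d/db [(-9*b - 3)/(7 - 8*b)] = -87/(8*b - 7)^2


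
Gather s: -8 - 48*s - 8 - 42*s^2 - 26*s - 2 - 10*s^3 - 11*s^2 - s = -10*s^3 - 53*s^2 - 75*s - 18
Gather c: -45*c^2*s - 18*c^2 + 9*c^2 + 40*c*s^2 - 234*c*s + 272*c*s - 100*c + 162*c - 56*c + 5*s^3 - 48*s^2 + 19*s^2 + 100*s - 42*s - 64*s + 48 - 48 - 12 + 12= c^2*(-45*s - 9) + c*(40*s^2 + 38*s + 6) + 5*s^3 - 29*s^2 - 6*s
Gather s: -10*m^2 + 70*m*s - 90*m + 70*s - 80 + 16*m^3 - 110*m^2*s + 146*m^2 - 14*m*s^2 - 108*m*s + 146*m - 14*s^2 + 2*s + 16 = 16*m^3 + 136*m^2 + 56*m + s^2*(-14*m - 14) + s*(-110*m^2 - 38*m + 72) - 64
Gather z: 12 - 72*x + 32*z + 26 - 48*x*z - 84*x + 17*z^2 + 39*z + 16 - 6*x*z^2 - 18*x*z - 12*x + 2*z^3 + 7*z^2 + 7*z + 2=-168*x + 2*z^3 + z^2*(24 - 6*x) + z*(78 - 66*x) + 56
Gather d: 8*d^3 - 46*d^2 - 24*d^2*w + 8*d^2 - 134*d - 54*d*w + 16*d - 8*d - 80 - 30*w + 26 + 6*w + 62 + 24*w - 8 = 8*d^3 + d^2*(-24*w - 38) + d*(-54*w - 126)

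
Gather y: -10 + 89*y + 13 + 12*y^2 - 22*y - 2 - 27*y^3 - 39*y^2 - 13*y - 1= -27*y^3 - 27*y^2 + 54*y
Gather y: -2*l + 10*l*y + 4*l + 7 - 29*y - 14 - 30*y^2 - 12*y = 2*l - 30*y^2 + y*(10*l - 41) - 7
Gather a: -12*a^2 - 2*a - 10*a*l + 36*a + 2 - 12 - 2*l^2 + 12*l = -12*a^2 + a*(34 - 10*l) - 2*l^2 + 12*l - 10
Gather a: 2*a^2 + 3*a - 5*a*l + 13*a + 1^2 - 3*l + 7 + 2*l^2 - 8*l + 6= 2*a^2 + a*(16 - 5*l) + 2*l^2 - 11*l + 14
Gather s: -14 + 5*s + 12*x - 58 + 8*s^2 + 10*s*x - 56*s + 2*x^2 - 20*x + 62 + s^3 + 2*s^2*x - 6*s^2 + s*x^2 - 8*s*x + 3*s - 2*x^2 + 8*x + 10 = s^3 + s^2*(2*x + 2) + s*(x^2 + 2*x - 48)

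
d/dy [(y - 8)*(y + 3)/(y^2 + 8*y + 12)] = (13*y^2 + 72*y + 132)/(y^4 + 16*y^3 + 88*y^2 + 192*y + 144)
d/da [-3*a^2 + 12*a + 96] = 12 - 6*a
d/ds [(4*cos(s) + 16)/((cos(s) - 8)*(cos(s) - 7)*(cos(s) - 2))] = 2*(-269*cos(s) - 5*cos(2*s) + cos(3*s) + 907)*sin(s)/((cos(s) - 8)^2*(cos(s) - 7)^2*(cos(s) - 2)^2)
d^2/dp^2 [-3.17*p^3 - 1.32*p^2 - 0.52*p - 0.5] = -19.02*p - 2.64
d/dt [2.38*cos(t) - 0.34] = -2.38*sin(t)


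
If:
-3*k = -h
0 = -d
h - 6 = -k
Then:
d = 0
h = 9/2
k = 3/2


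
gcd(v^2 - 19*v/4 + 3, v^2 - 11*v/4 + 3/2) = v - 3/4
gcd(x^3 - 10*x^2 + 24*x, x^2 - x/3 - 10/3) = 1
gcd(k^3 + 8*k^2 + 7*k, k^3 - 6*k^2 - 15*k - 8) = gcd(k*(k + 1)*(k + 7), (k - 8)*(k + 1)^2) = k + 1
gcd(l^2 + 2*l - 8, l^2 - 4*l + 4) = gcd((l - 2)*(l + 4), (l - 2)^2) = l - 2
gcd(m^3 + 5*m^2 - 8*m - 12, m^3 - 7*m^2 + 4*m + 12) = m^2 - m - 2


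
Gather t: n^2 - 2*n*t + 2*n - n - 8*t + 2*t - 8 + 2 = n^2 + n + t*(-2*n - 6) - 6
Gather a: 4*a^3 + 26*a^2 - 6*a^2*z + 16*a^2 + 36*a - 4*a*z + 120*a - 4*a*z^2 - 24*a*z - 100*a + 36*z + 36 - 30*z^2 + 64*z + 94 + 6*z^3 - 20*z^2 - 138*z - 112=4*a^3 + a^2*(42 - 6*z) + a*(-4*z^2 - 28*z + 56) + 6*z^3 - 50*z^2 - 38*z + 18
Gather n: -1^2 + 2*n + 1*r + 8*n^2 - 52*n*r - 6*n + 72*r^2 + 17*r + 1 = 8*n^2 + n*(-52*r - 4) + 72*r^2 + 18*r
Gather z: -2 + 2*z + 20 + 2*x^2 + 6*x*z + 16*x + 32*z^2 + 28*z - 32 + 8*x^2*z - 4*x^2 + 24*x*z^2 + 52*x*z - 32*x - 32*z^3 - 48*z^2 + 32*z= -2*x^2 - 16*x - 32*z^3 + z^2*(24*x - 16) + z*(8*x^2 + 58*x + 62) - 14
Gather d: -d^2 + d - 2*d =-d^2 - d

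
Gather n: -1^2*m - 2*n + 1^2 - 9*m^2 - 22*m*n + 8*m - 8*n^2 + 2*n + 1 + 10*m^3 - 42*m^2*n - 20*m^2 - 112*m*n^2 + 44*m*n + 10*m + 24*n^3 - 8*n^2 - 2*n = 10*m^3 - 29*m^2 + 17*m + 24*n^3 + n^2*(-112*m - 16) + n*(-42*m^2 + 22*m - 2) + 2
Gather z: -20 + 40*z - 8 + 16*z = 56*z - 28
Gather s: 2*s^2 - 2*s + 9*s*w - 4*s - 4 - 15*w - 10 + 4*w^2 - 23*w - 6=2*s^2 + s*(9*w - 6) + 4*w^2 - 38*w - 20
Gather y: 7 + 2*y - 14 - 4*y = -2*y - 7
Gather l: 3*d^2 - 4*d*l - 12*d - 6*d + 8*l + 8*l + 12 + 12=3*d^2 - 18*d + l*(16 - 4*d) + 24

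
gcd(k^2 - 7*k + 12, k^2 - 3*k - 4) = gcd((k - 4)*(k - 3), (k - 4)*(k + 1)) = k - 4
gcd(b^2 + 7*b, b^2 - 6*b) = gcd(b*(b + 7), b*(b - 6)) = b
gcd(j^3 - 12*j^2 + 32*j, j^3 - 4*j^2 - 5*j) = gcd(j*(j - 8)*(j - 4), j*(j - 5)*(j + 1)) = j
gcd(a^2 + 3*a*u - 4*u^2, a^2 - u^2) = -a + u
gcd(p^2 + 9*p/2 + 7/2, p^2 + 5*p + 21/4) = p + 7/2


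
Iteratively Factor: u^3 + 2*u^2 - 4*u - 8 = (u + 2)*(u^2 - 4) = (u + 2)^2*(u - 2)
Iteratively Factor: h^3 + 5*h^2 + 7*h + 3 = (h + 1)*(h^2 + 4*h + 3) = (h + 1)*(h + 3)*(h + 1)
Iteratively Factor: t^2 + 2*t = (t)*(t + 2)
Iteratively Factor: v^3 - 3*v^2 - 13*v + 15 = (v - 1)*(v^2 - 2*v - 15) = (v - 1)*(v + 3)*(v - 5)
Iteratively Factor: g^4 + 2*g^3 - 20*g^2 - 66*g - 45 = (g + 1)*(g^3 + g^2 - 21*g - 45) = (g + 1)*(g + 3)*(g^2 - 2*g - 15) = (g - 5)*(g + 1)*(g + 3)*(g + 3)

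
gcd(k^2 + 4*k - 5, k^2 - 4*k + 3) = k - 1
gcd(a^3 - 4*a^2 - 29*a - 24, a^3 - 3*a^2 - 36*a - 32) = a^2 - 7*a - 8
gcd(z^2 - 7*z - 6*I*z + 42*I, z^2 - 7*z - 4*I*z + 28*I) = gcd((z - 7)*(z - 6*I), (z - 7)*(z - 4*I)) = z - 7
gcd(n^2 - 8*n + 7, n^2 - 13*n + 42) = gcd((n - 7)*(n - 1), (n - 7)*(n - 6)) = n - 7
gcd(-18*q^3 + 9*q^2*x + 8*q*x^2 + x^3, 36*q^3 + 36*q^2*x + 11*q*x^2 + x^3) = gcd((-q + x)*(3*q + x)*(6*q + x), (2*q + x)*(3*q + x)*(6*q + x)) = 18*q^2 + 9*q*x + x^2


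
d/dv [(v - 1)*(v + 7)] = 2*v + 6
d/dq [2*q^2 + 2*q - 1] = 4*q + 2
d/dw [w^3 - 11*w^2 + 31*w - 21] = 3*w^2 - 22*w + 31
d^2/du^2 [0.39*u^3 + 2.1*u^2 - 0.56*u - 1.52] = 2.34*u + 4.2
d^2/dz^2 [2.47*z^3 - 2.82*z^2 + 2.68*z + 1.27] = 14.82*z - 5.64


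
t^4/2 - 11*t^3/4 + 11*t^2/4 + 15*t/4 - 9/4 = (t/2 + 1/2)*(t - 3)^2*(t - 1/2)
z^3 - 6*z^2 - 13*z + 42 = (z - 7)*(z - 2)*(z + 3)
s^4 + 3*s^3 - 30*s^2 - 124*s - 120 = (s - 6)*(s + 2)^2*(s + 5)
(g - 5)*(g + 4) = g^2 - g - 20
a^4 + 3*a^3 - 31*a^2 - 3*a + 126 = (a - 3)^2*(a + 2)*(a + 7)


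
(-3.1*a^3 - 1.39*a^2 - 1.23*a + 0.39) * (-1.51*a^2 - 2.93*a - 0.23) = 4.681*a^5 + 11.1819*a^4 + 6.643*a^3 + 3.3347*a^2 - 0.8598*a - 0.0897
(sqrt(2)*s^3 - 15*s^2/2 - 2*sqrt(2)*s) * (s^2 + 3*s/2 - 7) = sqrt(2)*s^5 - 15*s^4/2 + 3*sqrt(2)*s^4/2 - 9*sqrt(2)*s^3 - 45*s^3/4 - 3*sqrt(2)*s^2 + 105*s^2/2 + 14*sqrt(2)*s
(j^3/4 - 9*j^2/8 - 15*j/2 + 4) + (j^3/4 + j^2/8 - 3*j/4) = j^3/2 - j^2 - 33*j/4 + 4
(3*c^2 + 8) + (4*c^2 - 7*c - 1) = 7*c^2 - 7*c + 7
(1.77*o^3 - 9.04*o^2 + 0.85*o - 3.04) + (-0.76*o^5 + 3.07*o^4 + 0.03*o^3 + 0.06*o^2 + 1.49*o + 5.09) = -0.76*o^5 + 3.07*o^4 + 1.8*o^3 - 8.98*o^2 + 2.34*o + 2.05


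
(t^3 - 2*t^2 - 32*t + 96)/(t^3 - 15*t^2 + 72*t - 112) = (t + 6)/(t - 7)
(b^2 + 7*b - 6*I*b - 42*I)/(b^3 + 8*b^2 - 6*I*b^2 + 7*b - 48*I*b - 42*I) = 1/(b + 1)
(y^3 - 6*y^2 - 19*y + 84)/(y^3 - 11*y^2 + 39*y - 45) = (y^2 - 3*y - 28)/(y^2 - 8*y + 15)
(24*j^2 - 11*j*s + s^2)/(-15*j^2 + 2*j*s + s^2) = (-8*j + s)/(5*j + s)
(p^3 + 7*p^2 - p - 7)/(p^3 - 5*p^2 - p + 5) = (p + 7)/(p - 5)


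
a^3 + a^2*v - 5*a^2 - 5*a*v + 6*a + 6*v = (a - 3)*(a - 2)*(a + v)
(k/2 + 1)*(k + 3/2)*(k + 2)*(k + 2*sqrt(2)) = k^4/2 + sqrt(2)*k^3 + 11*k^3/4 + 5*k^2 + 11*sqrt(2)*k^2/2 + 3*k + 10*sqrt(2)*k + 6*sqrt(2)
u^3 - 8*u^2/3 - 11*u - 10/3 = (u - 5)*(u + 1/3)*(u + 2)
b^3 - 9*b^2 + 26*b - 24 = (b - 4)*(b - 3)*(b - 2)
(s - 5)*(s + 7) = s^2 + 2*s - 35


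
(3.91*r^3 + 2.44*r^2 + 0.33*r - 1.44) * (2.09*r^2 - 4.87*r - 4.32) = 8.1719*r^5 - 13.9421*r^4 - 28.0843*r^3 - 15.1575*r^2 + 5.5872*r + 6.2208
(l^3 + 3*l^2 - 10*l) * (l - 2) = l^4 + l^3 - 16*l^2 + 20*l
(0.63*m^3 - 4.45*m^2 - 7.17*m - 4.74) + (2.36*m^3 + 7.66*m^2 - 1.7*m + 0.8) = 2.99*m^3 + 3.21*m^2 - 8.87*m - 3.94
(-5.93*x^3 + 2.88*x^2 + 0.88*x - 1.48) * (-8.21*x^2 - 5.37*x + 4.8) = 48.6853*x^5 + 8.1993*x^4 - 51.1544*x^3 + 21.2492*x^2 + 12.1716*x - 7.104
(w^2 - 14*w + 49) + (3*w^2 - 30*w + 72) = 4*w^2 - 44*w + 121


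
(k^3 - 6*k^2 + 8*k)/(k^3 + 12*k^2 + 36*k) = (k^2 - 6*k + 8)/(k^2 + 12*k + 36)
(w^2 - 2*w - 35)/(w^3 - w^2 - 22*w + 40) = (w - 7)/(w^2 - 6*w + 8)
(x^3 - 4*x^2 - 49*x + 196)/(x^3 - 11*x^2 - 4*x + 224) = (x^2 + 3*x - 28)/(x^2 - 4*x - 32)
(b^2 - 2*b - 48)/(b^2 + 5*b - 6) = (b - 8)/(b - 1)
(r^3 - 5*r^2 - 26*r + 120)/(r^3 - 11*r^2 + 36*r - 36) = (r^2 + r - 20)/(r^2 - 5*r + 6)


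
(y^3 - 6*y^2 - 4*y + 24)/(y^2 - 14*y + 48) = (y^2 - 4)/(y - 8)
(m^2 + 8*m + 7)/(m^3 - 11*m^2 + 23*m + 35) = (m + 7)/(m^2 - 12*m + 35)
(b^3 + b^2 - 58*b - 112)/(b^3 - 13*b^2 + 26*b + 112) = (b + 7)/(b - 7)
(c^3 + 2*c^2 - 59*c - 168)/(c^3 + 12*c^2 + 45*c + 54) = (c^2 - c - 56)/(c^2 + 9*c + 18)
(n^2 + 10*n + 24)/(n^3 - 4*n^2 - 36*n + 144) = (n + 4)/(n^2 - 10*n + 24)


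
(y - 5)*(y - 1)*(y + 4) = y^3 - 2*y^2 - 19*y + 20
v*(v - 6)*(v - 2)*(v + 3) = v^4 - 5*v^3 - 12*v^2 + 36*v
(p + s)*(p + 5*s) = p^2 + 6*p*s + 5*s^2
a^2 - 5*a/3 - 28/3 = (a - 4)*(a + 7/3)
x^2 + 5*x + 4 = (x + 1)*(x + 4)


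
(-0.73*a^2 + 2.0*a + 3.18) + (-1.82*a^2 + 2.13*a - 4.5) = -2.55*a^2 + 4.13*a - 1.32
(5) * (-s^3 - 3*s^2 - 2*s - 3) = -5*s^3 - 15*s^2 - 10*s - 15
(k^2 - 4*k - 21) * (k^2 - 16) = k^4 - 4*k^3 - 37*k^2 + 64*k + 336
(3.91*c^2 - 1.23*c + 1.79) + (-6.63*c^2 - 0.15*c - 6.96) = -2.72*c^2 - 1.38*c - 5.17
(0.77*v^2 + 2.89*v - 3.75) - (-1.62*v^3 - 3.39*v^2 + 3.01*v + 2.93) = 1.62*v^3 + 4.16*v^2 - 0.12*v - 6.68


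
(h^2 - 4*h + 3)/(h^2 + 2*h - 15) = (h - 1)/(h + 5)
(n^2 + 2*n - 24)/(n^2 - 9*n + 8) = (n^2 + 2*n - 24)/(n^2 - 9*n + 8)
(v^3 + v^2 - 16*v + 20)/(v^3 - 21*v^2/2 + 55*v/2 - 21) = 2*(v^2 + 3*v - 10)/(2*v^2 - 17*v + 21)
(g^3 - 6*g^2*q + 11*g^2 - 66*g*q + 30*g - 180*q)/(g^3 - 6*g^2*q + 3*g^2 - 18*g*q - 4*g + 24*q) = (g^2 + 11*g + 30)/(g^2 + 3*g - 4)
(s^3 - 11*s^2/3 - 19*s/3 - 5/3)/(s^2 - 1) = (3*s^2 - 14*s - 5)/(3*(s - 1))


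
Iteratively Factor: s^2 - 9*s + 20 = (s - 5)*(s - 4)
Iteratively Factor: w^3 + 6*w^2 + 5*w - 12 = (w - 1)*(w^2 + 7*w + 12) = (w - 1)*(w + 4)*(w + 3)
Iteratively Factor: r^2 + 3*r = (r)*(r + 3)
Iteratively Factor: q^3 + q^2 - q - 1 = (q + 1)*(q^2 - 1) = (q - 1)*(q + 1)*(q + 1)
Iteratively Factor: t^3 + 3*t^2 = (t + 3)*(t^2) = t*(t + 3)*(t)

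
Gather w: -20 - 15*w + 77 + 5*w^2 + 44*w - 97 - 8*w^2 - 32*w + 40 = -3*w^2 - 3*w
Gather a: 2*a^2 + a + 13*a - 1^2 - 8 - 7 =2*a^2 + 14*a - 16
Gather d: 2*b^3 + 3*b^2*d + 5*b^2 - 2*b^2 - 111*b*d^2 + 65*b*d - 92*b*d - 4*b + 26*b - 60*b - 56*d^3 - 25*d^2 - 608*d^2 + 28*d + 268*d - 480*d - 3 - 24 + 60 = 2*b^3 + 3*b^2 - 38*b - 56*d^3 + d^2*(-111*b - 633) + d*(3*b^2 - 27*b - 184) + 33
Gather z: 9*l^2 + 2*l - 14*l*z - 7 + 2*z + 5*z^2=9*l^2 + 2*l + 5*z^2 + z*(2 - 14*l) - 7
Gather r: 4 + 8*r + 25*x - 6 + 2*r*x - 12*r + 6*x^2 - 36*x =r*(2*x - 4) + 6*x^2 - 11*x - 2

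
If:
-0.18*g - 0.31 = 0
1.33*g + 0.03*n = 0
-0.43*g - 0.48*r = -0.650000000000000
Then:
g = -1.72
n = 76.35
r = 2.90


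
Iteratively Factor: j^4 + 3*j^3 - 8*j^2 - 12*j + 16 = (j - 2)*(j^3 + 5*j^2 + 2*j - 8) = (j - 2)*(j + 4)*(j^2 + j - 2) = (j - 2)*(j - 1)*(j + 4)*(j + 2)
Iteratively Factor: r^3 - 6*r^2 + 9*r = (r - 3)*(r^2 - 3*r) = r*(r - 3)*(r - 3)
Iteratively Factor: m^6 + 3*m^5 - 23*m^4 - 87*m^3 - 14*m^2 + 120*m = (m)*(m^5 + 3*m^4 - 23*m^3 - 87*m^2 - 14*m + 120) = m*(m - 1)*(m^4 + 4*m^3 - 19*m^2 - 106*m - 120) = m*(m - 5)*(m - 1)*(m^3 + 9*m^2 + 26*m + 24) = m*(m - 5)*(m - 1)*(m + 2)*(m^2 + 7*m + 12) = m*(m - 5)*(m - 1)*(m + 2)*(m + 3)*(m + 4)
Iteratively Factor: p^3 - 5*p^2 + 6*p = (p - 3)*(p^2 - 2*p) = p*(p - 3)*(p - 2)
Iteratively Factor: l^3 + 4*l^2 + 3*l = (l + 1)*(l^2 + 3*l) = l*(l + 1)*(l + 3)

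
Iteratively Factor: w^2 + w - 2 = (w + 2)*(w - 1)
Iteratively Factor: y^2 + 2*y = (y + 2)*(y)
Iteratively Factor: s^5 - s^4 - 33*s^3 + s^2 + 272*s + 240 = (s - 5)*(s^4 + 4*s^3 - 13*s^2 - 64*s - 48) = (s - 5)*(s + 3)*(s^3 + s^2 - 16*s - 16) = (s - 5)*(s - 4)*(s + 3)*(s^2 + 5*s + 4) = (s - 5)*(s - 4)*(s + 1)*(s + 3)*(s + 4)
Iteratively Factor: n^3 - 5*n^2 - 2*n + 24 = (n - 3)*(n^2 - 2*n - 8) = (n - 3)*(n + 2)*(n - 4)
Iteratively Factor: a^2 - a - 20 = (a + 4)*(a - 5)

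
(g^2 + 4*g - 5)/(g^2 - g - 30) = (g - 1)/(g - 6)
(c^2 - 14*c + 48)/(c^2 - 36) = (c - 8)/(c + 6)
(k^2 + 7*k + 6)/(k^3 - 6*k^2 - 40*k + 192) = (k + 1)/(k^2 - 12*k + 32)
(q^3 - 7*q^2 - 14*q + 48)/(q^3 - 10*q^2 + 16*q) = (q + 3)/q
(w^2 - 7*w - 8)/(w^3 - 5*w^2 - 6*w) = (w - 8)/(w*(w - 6))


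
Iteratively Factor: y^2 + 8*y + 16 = (y + 4)*(y + 4)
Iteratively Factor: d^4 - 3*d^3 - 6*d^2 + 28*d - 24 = (d - 2)*(d^3 - d^2 - 8*d + 12) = (d - 2)*(d + 3)*(d^2 - 4*d + 4) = (d - 2)^2*(d + 3)*(d - 2)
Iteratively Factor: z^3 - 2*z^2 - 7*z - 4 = (z + 1)*(z^2 - 3*z - 4) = (z + 1)^2*(z - 4)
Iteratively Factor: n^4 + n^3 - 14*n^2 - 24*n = (n + 3)*(n^3 - 2*n^2 - 8*n) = (n - 4)*(n + 3)*(n^2 + 2*n) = (n - 4)*(n + 2)*(n + 3)*(n)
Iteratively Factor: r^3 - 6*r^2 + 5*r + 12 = (r - 4)*(r^2 - 2*r - 3) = (r - 4)*(r - 3)*(r + 1)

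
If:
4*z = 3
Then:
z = 3/4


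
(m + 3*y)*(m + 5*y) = m^2 + 8*m*y + 15*y^2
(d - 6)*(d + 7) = d^2 + d - 42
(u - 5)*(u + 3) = u^2 - 2*u - 15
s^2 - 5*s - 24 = (s - 8)*(s + 3)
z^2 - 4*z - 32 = (z - 8)*(z + 4)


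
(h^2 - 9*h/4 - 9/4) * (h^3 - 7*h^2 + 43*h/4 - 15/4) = h^5 - 37*h^4/4 + 97*h^3/4 - 195*h^2/16 - 63*h/4 + 135/16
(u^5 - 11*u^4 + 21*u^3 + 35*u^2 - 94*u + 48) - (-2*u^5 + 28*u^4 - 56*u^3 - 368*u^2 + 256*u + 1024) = 3*u^5 - 39*u^4 + 77*u^3 + 403*u^2 - 350*u - 976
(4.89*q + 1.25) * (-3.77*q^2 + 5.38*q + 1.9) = -18.4353*q^3 + 21.5957*q^2 + 16.016*q + 2.375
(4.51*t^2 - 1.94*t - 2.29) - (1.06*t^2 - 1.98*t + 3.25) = 3.45*t^2 + 0.04*t - 5.54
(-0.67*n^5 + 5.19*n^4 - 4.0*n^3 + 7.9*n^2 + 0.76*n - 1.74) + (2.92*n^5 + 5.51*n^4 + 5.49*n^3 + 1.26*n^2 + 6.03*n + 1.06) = 2.25*n^5 + 10.7*n^4 + 1.49*n^3 + 9.16*n^2 + 6.79*n - 0.68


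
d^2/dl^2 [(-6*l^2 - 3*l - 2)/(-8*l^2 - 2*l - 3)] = 8*(24*l^3 - 12*l^2 - 30*l - 1)/(512*l^6 + 384*l^5 + 672*l^4 + 296*l^3 + 252*l^2 + 54*l + 27)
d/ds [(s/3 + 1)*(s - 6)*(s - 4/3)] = s^2 - 26*s/9 - 14/3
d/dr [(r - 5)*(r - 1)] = 2*r - 6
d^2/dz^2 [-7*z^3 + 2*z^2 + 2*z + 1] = 4 - 42*z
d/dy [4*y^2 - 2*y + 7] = 8*y - 2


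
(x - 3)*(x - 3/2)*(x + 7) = x^3 + 5*x^2/2 - 27*x + 63/2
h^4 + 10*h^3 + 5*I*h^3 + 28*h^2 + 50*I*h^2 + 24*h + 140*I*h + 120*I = (h + 2)^2*(h + 6)*(h + 5*I)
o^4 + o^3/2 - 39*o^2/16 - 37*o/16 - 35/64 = (o - 7/4)*(o + 1/2)^2*(o + 5/4)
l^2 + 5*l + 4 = (l + 1)*(l + 4)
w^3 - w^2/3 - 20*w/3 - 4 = (w - 3)*(w + 2/3)*(w + 2)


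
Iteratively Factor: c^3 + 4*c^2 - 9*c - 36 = (c + 3)*(c^2 + c - 12) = (c + 3)*(c + 4)*(c - 3)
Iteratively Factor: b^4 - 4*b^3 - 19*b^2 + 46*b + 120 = (b - 4)*(b^3 - 19*b - 30) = (b - 4)*(b + 2)*(b^2 - 2*b - 15) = (b - 4)*(b + 2)*(b + 3)*(b - 5)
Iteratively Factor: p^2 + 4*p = (p + 4)*(p)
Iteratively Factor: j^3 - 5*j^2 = (j - 5)*(j^2) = j*(j - 5)*(j)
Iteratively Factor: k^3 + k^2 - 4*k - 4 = (k + 2)*(k^2 - k - 2) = (k - 2)*(k + 2)*(k + 1)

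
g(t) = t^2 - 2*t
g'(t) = 2*t - 2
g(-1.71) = 6.34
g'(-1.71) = -5.42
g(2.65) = 1.72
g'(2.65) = 3.30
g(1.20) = -0.96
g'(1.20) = 0.40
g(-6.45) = 54.50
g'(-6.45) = -14.90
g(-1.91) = 7.47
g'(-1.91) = -5.82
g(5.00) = 15.00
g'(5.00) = 8.00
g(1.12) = -0.99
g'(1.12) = 0.24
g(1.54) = -0.71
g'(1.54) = 1.08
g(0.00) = 0.00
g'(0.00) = -2.00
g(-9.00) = 99.00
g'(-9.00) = -20.00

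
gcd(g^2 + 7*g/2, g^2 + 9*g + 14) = 1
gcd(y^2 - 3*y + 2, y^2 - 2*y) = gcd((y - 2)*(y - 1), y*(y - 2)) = y - 2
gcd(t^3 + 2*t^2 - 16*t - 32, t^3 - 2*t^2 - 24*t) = t + 4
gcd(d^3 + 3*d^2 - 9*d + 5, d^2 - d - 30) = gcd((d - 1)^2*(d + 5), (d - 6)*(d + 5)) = d + 5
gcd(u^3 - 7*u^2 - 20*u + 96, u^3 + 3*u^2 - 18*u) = u - 3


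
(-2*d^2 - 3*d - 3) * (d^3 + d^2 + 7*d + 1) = -2*d^5 - 5*d^4 - 20*d^3 - 26*d^2 - 24*d - 3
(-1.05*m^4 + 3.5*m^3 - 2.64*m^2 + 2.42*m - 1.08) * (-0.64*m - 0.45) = 0.672*m^5 - 1.7675*m^4 + 0.1146*m^3 - 0.3608*m^2 - 0.3978*m + 0.486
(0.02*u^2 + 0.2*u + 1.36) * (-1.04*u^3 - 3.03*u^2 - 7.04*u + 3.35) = -0.0208*u^5 - 0.2686*u^4 - 2.1612*u^3 - 5.4618*u^2 - 8.9044*u + 4.556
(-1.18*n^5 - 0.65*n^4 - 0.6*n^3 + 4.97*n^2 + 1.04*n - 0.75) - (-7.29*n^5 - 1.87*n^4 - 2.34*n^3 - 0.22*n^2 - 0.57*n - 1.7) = 6.11*n^5 + 1.22*n^4 + 1.74*n^3 + 5.19*n^2 + 1.61*n + 0.95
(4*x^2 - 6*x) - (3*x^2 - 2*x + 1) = x^2 - 4*x - 1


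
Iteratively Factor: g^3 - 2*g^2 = (g)*(g^2 - 2*g) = g*(g - 2)*(g)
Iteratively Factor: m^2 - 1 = (m + 1)*(m - 1)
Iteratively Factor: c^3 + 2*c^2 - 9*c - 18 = (c + 3)*(c^2 - c - 6) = (c + 2)*(c + 3)*(c - 3)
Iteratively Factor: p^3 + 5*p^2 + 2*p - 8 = (p + 2)*(p^2 + 3*p - 4) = (p + 2)*(p + 4)*(p - 1)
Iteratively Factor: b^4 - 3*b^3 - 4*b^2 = (b)*(b^3 - 3*b^2 - 4*b) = b*(b + 1)*(b^2 - 4*b) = b*(b - 4)*(b + 1)*(b)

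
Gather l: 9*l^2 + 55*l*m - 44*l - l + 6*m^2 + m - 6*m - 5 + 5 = 9*l^2 + l*(55*m - 45) + 6*m^2 - 5*m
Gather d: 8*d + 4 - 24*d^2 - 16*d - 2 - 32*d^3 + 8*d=-32*d^3 - 24*d^2 + 2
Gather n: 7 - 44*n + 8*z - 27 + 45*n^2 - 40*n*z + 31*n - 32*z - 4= 45*n^2 + n*(-40*z - 13) - 24*z - 24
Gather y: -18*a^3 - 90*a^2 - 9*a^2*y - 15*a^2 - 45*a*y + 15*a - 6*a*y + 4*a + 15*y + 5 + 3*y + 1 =-18*a^3 - 105*a^2 + 19*a + y*(-9*a^2 - 51*a + 18) + 6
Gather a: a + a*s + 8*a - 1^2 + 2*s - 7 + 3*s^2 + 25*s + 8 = a*(s + 9) + 3*s^2 + 27*s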